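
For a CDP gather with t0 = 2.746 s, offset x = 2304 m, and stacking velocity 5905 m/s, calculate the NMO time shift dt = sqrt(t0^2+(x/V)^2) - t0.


x/Vnmo = 2304/5905 = 0.390178
(x/Vnmo)^2 = 0.152239
t0^2 = 7.540516
sqrt(7.540516 + 0.152239) = 2.773582
dt = 2.773582 - 2.746 = 0.027582

0.027582


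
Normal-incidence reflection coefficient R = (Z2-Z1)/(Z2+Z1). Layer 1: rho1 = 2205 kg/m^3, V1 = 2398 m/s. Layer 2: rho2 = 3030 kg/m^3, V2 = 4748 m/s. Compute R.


Z1 = 2205 * 2398 = 5287590
Z2 = 3030 * 4748 = 14386440
R = (14386440 - 5287590) / (14386440 + 5287590) = 9098850 / 19674030 = 0.4625

0.4625


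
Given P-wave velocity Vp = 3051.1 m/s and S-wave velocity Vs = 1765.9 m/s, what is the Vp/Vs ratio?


Vp/Vs = 3051.1 / 1765.9
= 1.7278

1.7278


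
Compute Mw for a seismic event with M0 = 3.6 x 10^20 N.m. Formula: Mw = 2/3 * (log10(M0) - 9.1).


log10(M0) = log10(3.6 x 10^20) = 20.5563
Mw = 2/3 * (20.5563 - 9.1)
= 2/3 * 11.4563
= 7.64

7.64


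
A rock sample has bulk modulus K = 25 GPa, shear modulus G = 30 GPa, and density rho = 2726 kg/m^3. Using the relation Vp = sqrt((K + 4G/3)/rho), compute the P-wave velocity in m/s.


First compute the effective modulus:
K + 4G/3 = 25e9 + 4*30e9/3 = 65000000000.0 Pa
Then divide by density:
65000000000.0 / 2726 = 23844460.7483 Pa/(kg/m^3)
Take the square root:
Vp = sqrt(23844460.7483) = 4883.08 m/s

4883.08


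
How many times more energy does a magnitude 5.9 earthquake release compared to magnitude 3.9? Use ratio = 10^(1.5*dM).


M2 - M1 = 5.9 - 3.9 = 2.0
1.5 * 2.0 = 3.0
ratio = 10^3.0 = 1000.0

1000.0


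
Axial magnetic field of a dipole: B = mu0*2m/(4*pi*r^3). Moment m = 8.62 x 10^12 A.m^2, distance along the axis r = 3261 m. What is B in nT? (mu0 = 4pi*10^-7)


m = 8.62 x 10^12 = 8620000000000 A.m^2
2m = 17240000000000 A.m^2
r^3 = 3261^3 = 34677868581
B = (4pi*10^-7) * 17240000000000 / (4*pi * 34677868581) * 1e9
= 21664422.939155 / 435774948704.89 * 1e9
= 49714.7048 nT

49714.7048


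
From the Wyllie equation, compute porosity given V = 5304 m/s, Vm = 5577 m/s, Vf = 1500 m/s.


1/V - 1/Vm = 1/5304 - 1/5577 = 9.23e-06
1/Vf - 1/Vm = 1/1500 - 1/5577 = 0.00048736
phi = 9.23e-06 / 0.00048736 = 0.0189

0.0189


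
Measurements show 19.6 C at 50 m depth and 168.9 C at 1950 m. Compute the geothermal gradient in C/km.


dT = 168.9 - 19.6 = 149.3 C
dz = 1950 - 50 = 1900 m
gradient = dT/dz * 1000 = 149.3/1900 * 1000 = 78.5789 C/km

78.5789


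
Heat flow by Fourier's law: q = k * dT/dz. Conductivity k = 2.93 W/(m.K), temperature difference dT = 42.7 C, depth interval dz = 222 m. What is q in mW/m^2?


q = k * dT / dz * 1000
= 2.93 * 42.7 / 222 * 1000
= 0.563563 * 1000
= 563.5631 mW/m^2

563.5631


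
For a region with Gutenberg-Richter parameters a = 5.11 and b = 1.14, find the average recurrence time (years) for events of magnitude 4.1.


log10(N) = 5.11 - 1.14*4.1 = 0.436
N = 10^0.436 = 2.728978
T = 1/N = 1/2.728978 = 0.3664 years

0.3664


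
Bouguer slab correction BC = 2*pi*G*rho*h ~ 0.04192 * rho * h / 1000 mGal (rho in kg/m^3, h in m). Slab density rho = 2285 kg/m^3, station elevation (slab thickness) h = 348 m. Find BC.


BC = 0.04192 * rho * h / 1000
= 0.04192 * 2285 * 348 / 1000
= 33.3339 mGal

33.3339


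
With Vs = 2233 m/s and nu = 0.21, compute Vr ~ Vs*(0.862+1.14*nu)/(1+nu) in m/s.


Numerator factor = 0.862 + 1.14*0.21 = 1.1014
Denominator = 1 + 0.21 = 1.21
Vr = 2233 * 1.1014 / 1.21 = 2032.58 m/s

2032.58


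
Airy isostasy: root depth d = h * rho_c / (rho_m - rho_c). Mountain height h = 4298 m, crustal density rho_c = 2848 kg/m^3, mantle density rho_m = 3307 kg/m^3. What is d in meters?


rho_m - rho_c = 3307 - 2848 = 459
d = 4298 * 2848 / 459
= 12240704 / 459
= 26668.2 m

26668.2


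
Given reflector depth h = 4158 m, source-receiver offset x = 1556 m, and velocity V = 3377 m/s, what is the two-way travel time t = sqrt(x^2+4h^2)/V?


x^2 + 4h^2 = 1556^2 + 4*4158^2 = 2421136 + 69155856 = 71576992
sqrt(71576992) = 8460.3187
t = 8460.3187 / 3377 = 2.5053 s

2.5053


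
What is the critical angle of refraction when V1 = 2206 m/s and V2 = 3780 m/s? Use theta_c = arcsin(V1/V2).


V1/V2 = 2206/3780 = 0.583598
theta_c = arcsin(0.583598) = 35.704 degrees

35.704


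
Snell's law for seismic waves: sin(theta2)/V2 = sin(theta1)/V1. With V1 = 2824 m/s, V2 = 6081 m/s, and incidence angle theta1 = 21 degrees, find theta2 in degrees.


sin(theta1) = sin(21 deg) = 0.358368
sin(theta2) = V2/V1 * sin(theta1) = 6081/2824 * 0.358368 = 0.771684
theta2 = arcsin(0.771684) = 50.5053 degrees

50.5053


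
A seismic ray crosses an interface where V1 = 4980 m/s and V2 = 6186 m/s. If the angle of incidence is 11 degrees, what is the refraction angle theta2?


sin(theta1) = sin(11 deg) = 0.190809
sin(theta2) = V2/V1 * sin(theta1) = 6186/4980 * 0.190809 = 0.237017
theta2 = arcsin(0.237017) = 13.7105 degrees

13.7105


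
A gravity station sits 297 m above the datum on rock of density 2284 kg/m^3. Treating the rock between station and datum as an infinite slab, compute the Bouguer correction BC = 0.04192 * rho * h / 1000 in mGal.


BC = 0.04192 * rho * h / 1000
= 0.04192 * 2284 * 297 / 1000
= 28.4363 mGal

28.4363


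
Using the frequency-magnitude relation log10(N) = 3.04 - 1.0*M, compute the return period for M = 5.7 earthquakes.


log10(N) = 3.04 - 1.0*5.7 = -2.66
N = 10^-2.66 = 0.002188
T = 1/N = 1/0.002188 = 457.0882 years

457.0882


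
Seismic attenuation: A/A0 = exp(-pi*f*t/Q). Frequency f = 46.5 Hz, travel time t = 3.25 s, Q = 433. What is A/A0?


pi*f*t/Q = pi*46.5*3.25/433 = 1.096474
A/A0 = exp(-1.096474) = 0.334047

0.334047


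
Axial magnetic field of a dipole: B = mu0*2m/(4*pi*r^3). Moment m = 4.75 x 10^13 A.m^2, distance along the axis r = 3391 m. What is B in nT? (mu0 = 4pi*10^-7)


m = 4.75 x 10^13 = 47500000000000 A.m^2
2m = 95000000000000 A.m^2
r^3 = 3391^3 = 38992705471
B = (4pi*10^-7) * 95000000000000 / (4*pi * 38992705471) * 1e9
= 119380520.836412 / 489996788205.14 * 1e9
= 243635.3129 nT

243635.3129


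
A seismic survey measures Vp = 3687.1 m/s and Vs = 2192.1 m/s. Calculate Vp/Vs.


Vp/Vs = 3687.1 / 2192.1
= 1.682

1.682


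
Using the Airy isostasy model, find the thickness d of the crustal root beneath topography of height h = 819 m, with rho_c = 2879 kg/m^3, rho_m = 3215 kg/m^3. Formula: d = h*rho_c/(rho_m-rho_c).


rho_m - rho_c = 3215 - 2879 = 336
d = 819 * 2879 / 336
= 2357901 / 336
= 7017.56 m

7017.56


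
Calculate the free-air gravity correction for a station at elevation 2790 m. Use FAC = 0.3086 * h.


FAC = 0.3086 * h
= 0.3086 * 2790
= 860.994 mGal

860.994


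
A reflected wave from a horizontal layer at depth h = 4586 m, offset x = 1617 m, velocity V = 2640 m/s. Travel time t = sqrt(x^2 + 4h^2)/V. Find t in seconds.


x^2 + 4h^2 = 1617^2 + 4*4586^2 = 2614689 + 84125584 = 86740273
sqrt(86740273) = 9313.4458
t = 9313.4458 / 2640 = 3.5278 s

3.5278


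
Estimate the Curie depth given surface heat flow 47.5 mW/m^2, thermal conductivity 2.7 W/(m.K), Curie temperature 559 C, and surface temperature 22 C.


T_Curie - T_surf = 559 - 22 = 537 C
Convert q to W/m^2: 47.5 mW/m^2 = 0.0475 W/m^2
d = 537 * 2.7 / 0.0475 = 30524.21 m

30524.21


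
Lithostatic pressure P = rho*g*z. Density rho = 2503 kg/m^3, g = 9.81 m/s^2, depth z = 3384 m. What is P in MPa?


P = rho * g * z / 1e6
= 2503 * 9.81 * 3384 / 1e6
= 83092191.12 / 1e6
= 83.0922 MPa

83.0922


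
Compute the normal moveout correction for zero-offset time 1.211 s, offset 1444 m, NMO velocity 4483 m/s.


x/Vnmo = 1444/4483 = 0.322106
(x/Vnmo)^2 = 0.103752
t0^2 = 1.466521
sqrt(1.466521 + 0.103752) = 1.253105
dt = 1.253105 - 1.211 = 0.042105

0.042105


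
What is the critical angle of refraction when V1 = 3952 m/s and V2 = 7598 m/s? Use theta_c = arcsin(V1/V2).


V1/V2 = 3952/7598 = 0.520137
theta_c = arcsin(0.520137) = 31.3414 degrees

31.3414


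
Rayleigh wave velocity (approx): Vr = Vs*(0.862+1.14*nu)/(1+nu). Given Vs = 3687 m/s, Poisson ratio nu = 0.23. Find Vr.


Numerator factor = 0.862 + 1.14*0.23 = 1.1242
Denominator = 1 + 0.23 = 1.23
Vr = 3687 * 1.1242 / 1.23 = 3369.86 m/s

3369.86


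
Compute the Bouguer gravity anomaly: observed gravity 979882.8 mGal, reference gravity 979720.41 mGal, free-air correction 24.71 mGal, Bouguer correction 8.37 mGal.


BA = g_obs - g_ref + FAC - BC
= 979882.8 - 979720.41 + 24.71 - 8.37
= 178.73 mGal

178.73


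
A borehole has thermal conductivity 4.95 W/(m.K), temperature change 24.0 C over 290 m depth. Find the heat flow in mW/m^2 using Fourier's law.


q = k * dT / dz * 1000
= 4.95 * 24.0 / 290 * 1000
= 0.409655 * 1000
= 409.6552 mW/m^2

409.6552


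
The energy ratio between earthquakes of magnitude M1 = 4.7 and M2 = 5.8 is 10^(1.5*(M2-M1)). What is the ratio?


M2 - M1 = 5.8 - 4.7 = 1.1
1.5 * 1.1 = 1.65
ratio = 10^1.65 = 44.67

44.67


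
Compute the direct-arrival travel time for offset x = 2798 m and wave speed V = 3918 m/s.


t = x / V
= 2798 / 3918
= 0.7141 s

0.7141


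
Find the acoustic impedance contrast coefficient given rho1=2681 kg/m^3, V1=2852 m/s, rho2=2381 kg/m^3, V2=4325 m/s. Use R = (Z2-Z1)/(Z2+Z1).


Z1 = 2681 * 2852 = 7646212
Z2 = 2381 * 4325 = 10297825
R = (10297825 - 7646212) / (10297825 + 7646212) = 2651613 / 17944037 = 0.1478

0.1478


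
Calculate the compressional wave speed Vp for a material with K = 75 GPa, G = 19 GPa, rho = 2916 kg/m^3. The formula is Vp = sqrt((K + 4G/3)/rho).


First compute the effective modulus:
K + 4G/3 = 75e9 + 4*19e9/3 = 100333333333.33 Pa
Then divide by density:
100333333333.33 / 2916 = 34407864.6548 Pa/(kg/m^3)
Take the square root:
Vp = sqrt(34407864.6548) = 5865.82 m/s

5865.82


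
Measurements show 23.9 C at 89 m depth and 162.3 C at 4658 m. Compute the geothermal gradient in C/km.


dT = 162.3 - 23.9 = 138.4 C
dz = 4658 - 89 = 4569 m
gradient = dT/dz * 1000 = 138.4/4569 * 1000 = 30.2911 C/km

30.2911


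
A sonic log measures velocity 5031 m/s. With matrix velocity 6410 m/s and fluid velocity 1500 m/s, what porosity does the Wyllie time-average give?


1/V - 1/Vm = 1/5031 - 1/6410 = 4.276e-05
1/Vf - 1/Vm = 1/1500 - 1/6410 = 0.00051066
phi = 4.276e-05 / 0.00051066 = 0.0837

0.0837


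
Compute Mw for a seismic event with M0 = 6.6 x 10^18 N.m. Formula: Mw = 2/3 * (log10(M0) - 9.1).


log10(M0) = log10(6.6 x 10^18) = 18.8195
Mw = 2/3 * (18.8195 - 9.1)
= 2/3 * 9.7195
= 6.48

6.48


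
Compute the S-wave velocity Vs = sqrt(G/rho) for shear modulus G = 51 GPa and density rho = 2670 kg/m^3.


Convert G to Pa: G = 51e9 Pa
Compute G/rho = 51e9 / 2670 = 19101123.5955
Vs = sqrt(19101123.5955) = 4370.48 m/s

4370.48


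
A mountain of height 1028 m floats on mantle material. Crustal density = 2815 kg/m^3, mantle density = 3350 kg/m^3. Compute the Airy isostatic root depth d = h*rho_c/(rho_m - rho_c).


rho_m - rho_c = 3350 - 2815 = 535
d = 1028 * 2815 / 535
= 2893820 / 535
= 5409.01 m

5409.01


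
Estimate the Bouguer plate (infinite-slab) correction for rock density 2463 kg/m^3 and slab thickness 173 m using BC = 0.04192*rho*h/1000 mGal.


BC = 0.04192 * rho * h / 1000
= 0.04192 * 2463 * 173 / 1000
= 17.8621 mGal

17.8621


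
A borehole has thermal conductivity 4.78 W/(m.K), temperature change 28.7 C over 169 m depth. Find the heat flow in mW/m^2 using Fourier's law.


q = k * dT / dz * 1000
= 4.78 * 28.7 / 169 * 1000
= 0.811751 * 1000
= 811.7515 mW/m^2

811.7515


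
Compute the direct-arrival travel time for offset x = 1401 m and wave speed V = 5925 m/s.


t = x / V
= 1401 / 5925
= 0.2365 s

0.2365


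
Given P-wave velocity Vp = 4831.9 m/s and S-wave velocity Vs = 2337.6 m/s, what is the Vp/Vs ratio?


Vp/Vs = 4831.9 / 2337.6
= 2.067

2.067


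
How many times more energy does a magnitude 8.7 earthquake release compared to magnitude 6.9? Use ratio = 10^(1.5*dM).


M2 - M1 = 8.7 - 6.9 = 1.8
1.5 * 1.8 = 2.7
ratio = 10^2.7 = 501.19

501.19


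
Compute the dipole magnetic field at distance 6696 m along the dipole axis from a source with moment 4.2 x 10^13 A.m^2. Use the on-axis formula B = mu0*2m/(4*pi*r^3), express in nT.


m = 4.2 x 10^13 = 42000000000000 A.m^2
2m = 84000000000000 A.m^2
r^3 = 6696^3 = 300224641536
B = (4pi*10^-7) * 84000000000000 / (4*pi * 300224641536) * 1e9
= 105557513.160617 / 3772734113104.51 * 1e9
= 27979.0491 nT

27979.0491


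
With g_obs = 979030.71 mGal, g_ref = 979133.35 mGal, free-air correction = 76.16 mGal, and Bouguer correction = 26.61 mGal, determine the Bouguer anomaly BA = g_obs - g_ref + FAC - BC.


BA = g_obs - g_ref + FAC - BC
= 979030.71 - 979133.35 + 76.16 - 26.61
= -53.09 mGal

-53.09


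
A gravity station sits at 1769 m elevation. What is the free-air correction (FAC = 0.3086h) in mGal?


FAC = 0.3086 * h
= 0.3086 * 1769
= 545.9134 mGal

545.9134


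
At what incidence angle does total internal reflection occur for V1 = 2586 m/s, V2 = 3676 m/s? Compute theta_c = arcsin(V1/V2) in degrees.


V1/V2 = 2586/3676 = 0.703482
theta_c = arcsin(0.703482) = 44.707 degrees

44.707


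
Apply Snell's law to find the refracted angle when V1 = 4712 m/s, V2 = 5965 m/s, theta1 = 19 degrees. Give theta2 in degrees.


sin(theta1) = sin(19 deg) = 0.325568
sin(theta2) = V2/V1 * sin(theta1) = 5965/4712 * 0.325568 = 0.412142
theta2 = arcsin(0.412142) = 24.3395 degrees

24.3395


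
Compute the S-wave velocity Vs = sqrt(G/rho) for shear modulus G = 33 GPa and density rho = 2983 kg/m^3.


Convert G to Pa: G = 33e9 Pa
Compute G/rho = 33e9 / 2983 = 11062688.5686
Vs = sqrt(11062688.5686) = 3326.06 m/s

3326.06


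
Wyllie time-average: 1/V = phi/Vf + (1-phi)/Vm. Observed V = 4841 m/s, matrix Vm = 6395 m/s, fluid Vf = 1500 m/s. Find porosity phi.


1/V - 1/Vm = 1/4841 - 1/6395 = 5.02e-05
1/Vf - 1/Vm = 1/1500 - 1/6395 = 0.00051029
phi = 5.02e-05 / 0.00051029 = 0.0984

0.0984


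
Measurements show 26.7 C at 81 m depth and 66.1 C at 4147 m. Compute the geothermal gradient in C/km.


dT = 66.1 - 26.7 = 39.4 C
dz = 4147 - 81 = 4066 m
gradient = dT/dz * 1000 = 39.4/4066 * 1000 = 9.6901 C/km

9.6901


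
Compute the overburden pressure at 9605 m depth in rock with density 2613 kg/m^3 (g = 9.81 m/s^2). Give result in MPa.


P = rho * g * z / 1e6
= 2613 * 9.81 * 9605 / 1e6
= 246210055.65 / 1e6
= 246.2101 MPa

246.2101


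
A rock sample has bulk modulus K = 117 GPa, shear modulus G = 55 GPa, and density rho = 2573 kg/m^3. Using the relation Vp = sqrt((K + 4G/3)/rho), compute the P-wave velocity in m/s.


First compute the effective modulus:
K + 4G/3 = 117e9 + 4*55e9/3 = 190333333333.33 Pa
Then divide by density:
190333333333.33 / 2573 = 73973312.6053 Pa/(kg/m^3)
Take the square root:
Vp = sqrt(73973312.6053) = 8600.77 m/s

8600.77


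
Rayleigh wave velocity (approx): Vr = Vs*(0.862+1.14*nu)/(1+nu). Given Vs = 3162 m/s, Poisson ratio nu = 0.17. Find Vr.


Numerator factor = 0.862 + 1.14*0.17 = 1.0558
Denominator = 1 + 0.17 = 1.17
Vr = 3162 * 1.0558 / 1.17 = 2853.37 m/s

2853.37


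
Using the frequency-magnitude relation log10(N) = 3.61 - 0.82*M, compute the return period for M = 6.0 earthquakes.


log10(N) = 3.61 - 0.82*6.0 = -1.31
N = 10^-1.31 = 0.048978
T = 1/N = 1/0.048978 = 20.4174 years

20.4174


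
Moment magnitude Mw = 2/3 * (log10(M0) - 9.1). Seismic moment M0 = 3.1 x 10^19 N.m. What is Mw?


log10(M0) = log10(3.1 x 10^19) = 19.4914
Mw = 2/3 * (19.4914 - 9.1)
= 2/3 * 10.3914
= 6.93

6.93


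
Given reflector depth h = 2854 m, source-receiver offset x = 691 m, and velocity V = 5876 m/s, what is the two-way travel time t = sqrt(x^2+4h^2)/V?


x^2 + 4h^2 = 691^2 + 4*2854^2 = 477481 + 32581264 = 33058745
sqrt(33058745) = 5749.6735
t = 5749.6735 / 5876 = 0.9785 s

0.9785


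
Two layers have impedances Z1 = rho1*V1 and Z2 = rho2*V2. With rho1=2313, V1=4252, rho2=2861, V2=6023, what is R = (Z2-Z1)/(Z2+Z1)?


Z1 = 2313 * 4252 = 9834876
Z2 = 2861 * 6023 = 17231803
R = (17231803 - 9834876) / (17231803 + 9834876) = 7396927 / 27066679 = 0.2733

0.2733


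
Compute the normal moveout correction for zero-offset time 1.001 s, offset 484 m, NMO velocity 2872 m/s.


x/Vnmo = 484/2872 = 0.168524
(x/Vnmo)^2 = 0.0284
t0^2 = 1.002001
sqrt(1.002001 + 0.0284) = 1.015087
dt = 1.015087 - 1.001 = 0.014087

0.014087


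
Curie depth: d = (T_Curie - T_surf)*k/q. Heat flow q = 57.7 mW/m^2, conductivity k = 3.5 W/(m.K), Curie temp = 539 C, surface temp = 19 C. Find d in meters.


T_Curie - T_surf = 539 - 19 = 520 C
Convert q to W/m^2: 57.7 mW/m^2 = 0.0577 W/m^2
d = 520 * 3.5 / 0.0577 = 31542.46 m

31542.46


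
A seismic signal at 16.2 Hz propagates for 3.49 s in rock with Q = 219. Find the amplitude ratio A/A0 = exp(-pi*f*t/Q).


pi*f*t/Q = pi*16.2*3.49/219 = 0.811047
A/A0 = exp(-0.811047) = 0.444392

0.444392


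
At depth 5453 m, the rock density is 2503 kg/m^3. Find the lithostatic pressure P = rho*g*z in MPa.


P = rho * g * z / 1e6
= 2503 * 9.81 * 5453 / 1e6
= 133895306.79 / 1e6
= 133.8953 MPa

133.8953


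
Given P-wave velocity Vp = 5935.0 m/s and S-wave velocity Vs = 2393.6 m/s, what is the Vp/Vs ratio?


Vp/Vs = 5935.0 / 2393.6
= 2.4795

2.4795


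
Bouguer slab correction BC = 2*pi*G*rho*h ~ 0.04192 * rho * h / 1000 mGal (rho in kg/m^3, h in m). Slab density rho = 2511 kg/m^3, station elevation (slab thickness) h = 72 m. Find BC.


BC = 0.04192 * rho * h / 1000
= 0.04192 * 2511 * 72 / 1000
= 7.5788 mGal

7.5788


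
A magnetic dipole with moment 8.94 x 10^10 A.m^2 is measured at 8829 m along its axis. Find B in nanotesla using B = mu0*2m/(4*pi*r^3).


m = 8.94 x 10^10 = 89400000000 A.m^2
2m = 178800000000 A.m^2
r^3 = 8829^3 = 688231506789
B = (4pi*10^-7) * 178800000000 / (4*pi * 688231506789) * 1e9
= 224686.706585 / 8648572182789.42 * 1e9
= 25.9796 nT

25.9796


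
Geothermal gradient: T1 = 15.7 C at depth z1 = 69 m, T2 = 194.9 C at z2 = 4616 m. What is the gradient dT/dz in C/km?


dT = 194.9 - 15.7 = 179.2 C
dz = 4616 - 69 = 4547 m
gradient = dT/dz * 1000 = 179.2/4547 * 1000 = 39.4106 C/km

39.4106


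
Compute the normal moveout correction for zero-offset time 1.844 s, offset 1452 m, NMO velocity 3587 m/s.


x/Vnmo = 1452/3587 = 0.404795
(x/Vnmo)^2 = 0.163859
t0^2 = 3.400336
sqrt(3.400336 + 0.163859) = 1.887908
dt = 1.887908 - 1.844 = 0.043908

0.043908


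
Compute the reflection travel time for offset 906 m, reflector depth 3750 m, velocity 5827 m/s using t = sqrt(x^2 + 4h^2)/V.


x^2 + 4h^2 = 906^2 + 4*3750^2 = 820836 + 56250000 = 57070836
sqrt(57070836) = 7554.5242
t = 7554.5242 / 5827 = 1.2965 s

1.2965


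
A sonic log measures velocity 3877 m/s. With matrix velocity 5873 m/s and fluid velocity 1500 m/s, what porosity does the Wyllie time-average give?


1/V - 1/Vm = 1/3877 - 1/5873 = 8.766e-05
1/Vf - 1/Vm = 1/1500 - 1/5873 = 0.0004964
phi = 8.766e-05 / 0.0004964 = 0.1766

0.1766


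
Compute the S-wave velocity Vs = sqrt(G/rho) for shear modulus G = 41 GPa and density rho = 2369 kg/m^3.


Convert G to Pa: G = 41e9 Pa
Compute G/rho = 41e9 / 2369 = 17306880.5403
Vs = sqrt(17306880.5403) = 4160.15 m/s

4160.15


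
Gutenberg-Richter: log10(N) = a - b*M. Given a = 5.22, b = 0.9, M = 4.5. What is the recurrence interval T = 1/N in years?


log10(N) = 5.22 - 0.9*4.5 = 1.17
N = 10^1.17 = 14.791084
T = 1/N = 1/14.791084 = 0.0676 years

0.0676


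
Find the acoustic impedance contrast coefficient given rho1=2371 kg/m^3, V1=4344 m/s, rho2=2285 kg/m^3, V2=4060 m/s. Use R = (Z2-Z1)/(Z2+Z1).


Z1 = 2371 * 4344 = 10299624
Z2 = 2285 * 4060 = 9277100
R = (9277100 - 10299624) / (9277100 + 10299624) = -1022524 / 19576724 = -0.0522

-0.0522


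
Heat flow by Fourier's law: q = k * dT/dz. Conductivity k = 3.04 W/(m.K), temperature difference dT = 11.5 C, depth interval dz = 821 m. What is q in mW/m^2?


q = k * dT / dz * 1000
= 3.04 * 11.5 / 821 * 1000
= 0.042582 * 1000
= 42.5822 mW/m^2

42.5822


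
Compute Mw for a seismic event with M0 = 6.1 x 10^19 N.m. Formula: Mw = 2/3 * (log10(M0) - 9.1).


log10(M0) = log10(6.1 x 10^19) = 19.7853
Mw = 2/3 * (19.7853 - 9.1)
= 2/3 * 10.6853
= 7.12

7.12


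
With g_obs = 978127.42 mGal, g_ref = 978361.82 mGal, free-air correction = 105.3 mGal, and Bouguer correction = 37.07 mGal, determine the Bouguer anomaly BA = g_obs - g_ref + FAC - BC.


BA = g_obs - g_ref + FAC - BC
= 978127.42 - 978361.82 + 105.3 - 37.07
= -166.17 mGal

-166.17


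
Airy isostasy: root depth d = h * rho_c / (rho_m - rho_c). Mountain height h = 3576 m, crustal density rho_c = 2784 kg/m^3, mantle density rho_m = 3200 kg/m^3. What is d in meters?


rho_m - rho_c = 3200 - 2784 = 416
d = 3576 * 2784 / 416
= 9955584 / 416
= 23931.69 m

23931.69


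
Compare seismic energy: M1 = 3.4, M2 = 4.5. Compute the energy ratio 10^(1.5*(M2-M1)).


M2 - M1 = 4.5 - 3.4 = 1.1
1.5 * 1.1 = 1.65
ratio = 10^1.65 = 44.67

44.67


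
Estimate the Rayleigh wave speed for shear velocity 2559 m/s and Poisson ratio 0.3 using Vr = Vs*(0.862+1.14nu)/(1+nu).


Numerator factor = 0.862 + 1.14*0.3 = 1.204
Denominator = 1 + 0.3 = 1.3
Vr = 2559 * 1.204 / 1.3 = 2370.03 m/s

2370.03


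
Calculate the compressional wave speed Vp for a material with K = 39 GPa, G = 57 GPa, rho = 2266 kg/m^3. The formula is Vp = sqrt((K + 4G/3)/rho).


First compute the effective modulus:
K + 4G/3 = 39e9 + 4*57e9/3 = 115000000000.0 Pa
Then divide by density:
115000000000.0 / 2266 = 50750220.6531 Pa/(kg/m^3)
Take the square root:
Vp = sqrt(50750220.6531) = 7123.92 m/s

7123.92


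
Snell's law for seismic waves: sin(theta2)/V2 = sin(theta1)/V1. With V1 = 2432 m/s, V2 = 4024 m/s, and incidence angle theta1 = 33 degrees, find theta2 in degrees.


sin(theta1) = sin(33 deg) = 0.544639
sin(theta2) = V2/V1 * sin(theta1) = 4024/2432 * 0.544639 = 0.901163
theta2 = arcsin(0.901163) = 64.3113 degrees

64.3113


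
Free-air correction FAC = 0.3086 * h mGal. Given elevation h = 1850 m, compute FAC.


FAC = 0.3086 * h
= 0.3086 * 1850
= 570.91 mGal

570.91


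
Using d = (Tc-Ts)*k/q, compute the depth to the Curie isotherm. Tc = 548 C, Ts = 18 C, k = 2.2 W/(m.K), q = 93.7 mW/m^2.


T_Curie - T_surf = 548 - 18 = 530 C
Convert q to W/m^2: 93.7 mW/m^2 = 0.0937 W/m^2
d = 530 * 2.2 / 0.0937 = 12443.97 m

12443.97


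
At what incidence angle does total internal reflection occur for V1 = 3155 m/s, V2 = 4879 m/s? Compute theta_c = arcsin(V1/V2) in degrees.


V1/V2 = 3155/4879 = 0.646649
theta_c = arcsin(0.646649) = 40.2894 degrees

40.2894


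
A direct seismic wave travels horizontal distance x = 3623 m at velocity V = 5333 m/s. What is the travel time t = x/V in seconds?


t = x / V
= 3623 / 5333
= 0.6794 s

0.6794


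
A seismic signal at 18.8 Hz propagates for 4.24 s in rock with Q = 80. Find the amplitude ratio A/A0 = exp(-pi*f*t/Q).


pi*f*t/Q = pi*18.8*4.24/80 = 3.130283
A/A0 = exp(-3.130283) = 0.043705

0.043705


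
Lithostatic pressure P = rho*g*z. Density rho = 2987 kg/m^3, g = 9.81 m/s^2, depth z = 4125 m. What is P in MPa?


P = rho * g * z / 1e6
= 2987 * 9.81 * 4125 / 1e6
= 120872688.75 / 1e6
= 120.8727 MPa

120.8727


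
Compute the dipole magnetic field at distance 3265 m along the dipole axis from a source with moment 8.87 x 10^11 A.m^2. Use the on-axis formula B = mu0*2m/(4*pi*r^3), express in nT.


m = 8.87 x 10^11 = 887000000000 A.m^2
2m = 1774000000000 A.m^2
r^3 = 3265^3 = 34805634625
B = (4pi*10^-7) * 1774000000000 / (4*pi * 34805634625) * 1e9
= 2229274.146987 / 437380504165.72 * 1e9
= 5096.8759 nT

5096.8759


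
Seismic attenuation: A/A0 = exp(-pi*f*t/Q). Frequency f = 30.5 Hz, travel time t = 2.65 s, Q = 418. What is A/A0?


pi*f*t/Q = pi*30.5*2.65/418 = 0.607462
A/A0 = exp(-0.607462) = 0.544732

0.544732


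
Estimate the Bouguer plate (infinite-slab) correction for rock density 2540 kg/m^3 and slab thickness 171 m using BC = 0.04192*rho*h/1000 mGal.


BC = 0.04192 * rho * h / 1000
= 0.04192 * 2540 * 171 / 1000
= 18.2075 mGal

18.2075


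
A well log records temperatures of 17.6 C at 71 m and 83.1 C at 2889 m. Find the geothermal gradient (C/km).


dT = 83.1 - 17.6 = 65.5 C
dz = 2889 - 71 = 2818 m
gradient = dT/dz * 1000 = 65.5/2818 * 1000 = 23.2434 C/km

23.2434


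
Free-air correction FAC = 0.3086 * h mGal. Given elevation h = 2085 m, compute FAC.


FAC = 0.3086 * h
= 0.3086 * 2085
= 643.431 mGal

643.431


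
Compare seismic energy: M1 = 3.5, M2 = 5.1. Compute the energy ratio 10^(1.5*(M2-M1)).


M2 - M1 = 5.1 - 3.5 = 1.6
1.5 * 1.6 = 2.4
ratio = 10^2.4 = 251.19

251.19


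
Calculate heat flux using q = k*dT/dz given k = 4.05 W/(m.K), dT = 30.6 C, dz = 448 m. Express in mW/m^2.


q = k * dT / dz * 1000
= 4.05 * 30.6 / 448 * 1000
= 0.276629 * 1000
= 276.6295 mW/m^2

276.6295


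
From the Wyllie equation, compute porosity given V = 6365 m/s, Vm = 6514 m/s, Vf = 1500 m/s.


1/V - 1/Vm = 1/6365 - 1/6514 = 3.59e-06
1/Vf - 1/Vm = 1/1500 - 1/6514 = 0.00051315
phi = 3.59e-06 / 0.00051315 = 0.007

0.007


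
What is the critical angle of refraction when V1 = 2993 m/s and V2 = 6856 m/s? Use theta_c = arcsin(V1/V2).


V1/V2 = 2993/6856 = 0.436552
theta_c = arcsin(0.436552) = 25.8841 degrees

25.8841


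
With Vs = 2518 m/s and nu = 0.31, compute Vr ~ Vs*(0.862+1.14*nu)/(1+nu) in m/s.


Numerator factor = 0.862 + 1.14*0.31 = 1.2154
Denominator = 1 + 0.31 = 1.31
Vr = 2518 * 1.2154 / 1.31 = 2336.17 m/s

2336.17


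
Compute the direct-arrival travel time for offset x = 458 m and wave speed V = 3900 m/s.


t = x / V
= 458 / 3900
= 0.1174 s

0.1174


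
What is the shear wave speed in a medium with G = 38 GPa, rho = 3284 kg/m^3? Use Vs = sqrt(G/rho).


Convert G to Pa: G = 38e9 Pa
Compute G/rho = 38e9 / 3284 = 11571254.5676
Vs = sqrt(11571254.5676) = 3401.65 m/s

3401.65


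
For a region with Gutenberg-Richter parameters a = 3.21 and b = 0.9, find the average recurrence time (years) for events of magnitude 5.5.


log10(N) = 3.21 - 0.9*5.5 = -1.74
N = 10^-1.74 = 0.018197
T = 1/N = 1/0.018197 = 54.9541 years

54.9541


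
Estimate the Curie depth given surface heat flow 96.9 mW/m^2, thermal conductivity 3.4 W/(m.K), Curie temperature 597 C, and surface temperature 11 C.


T_Curie - T_surf = 597 - 11 = 586 C
Convert q to W/m^2: 96.9 mW/m^2 = 0.0969 W/m^2
d = 586 * 3.4 / 0.0969 = 20561.4 m

20561.4


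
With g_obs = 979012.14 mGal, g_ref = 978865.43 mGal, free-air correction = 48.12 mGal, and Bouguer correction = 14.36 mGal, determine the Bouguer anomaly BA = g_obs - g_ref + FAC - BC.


BA = g_obs - g_ref + FAC - BC
= 979012.14 - 978865.43 + 48.12 - 14.36
= 180.47 mGal

180.47


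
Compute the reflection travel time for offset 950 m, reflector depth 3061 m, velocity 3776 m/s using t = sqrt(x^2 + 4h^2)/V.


x^2 + 4h^2 = 950^2 + 4*3061^2 = 902500 + 37478884 = 38381384
sqrt(38381384) = 6195.2711
t = 6195.2711 / 3776 = 1.6407 s

1.6407


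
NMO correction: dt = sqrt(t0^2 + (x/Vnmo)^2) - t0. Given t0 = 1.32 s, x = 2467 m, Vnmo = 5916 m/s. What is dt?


x/Vnmo = 2467/5916 = 0.417005
(x/Vnmo)^2 = 0.173893
t0^2 = 1.7424
sqrt(1.7424 + 0.173893) = 1.384302
dt = 1.384302 - 1.32 = 0.064302

0.064302


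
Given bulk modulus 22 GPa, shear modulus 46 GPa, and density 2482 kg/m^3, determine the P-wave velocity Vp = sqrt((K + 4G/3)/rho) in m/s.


First compute the effective modulus:
K + 4G/3 = 22e9 + 4*46e9/3 = 83333333333.33 Pa
Then divide by density:
83333333333.33 / 2482 = 33575073.8652 Pa/(kg/m^3)
Take the square root:
Vp = sqrt(33575073.8652) = 5794.4 m/s

5794.4


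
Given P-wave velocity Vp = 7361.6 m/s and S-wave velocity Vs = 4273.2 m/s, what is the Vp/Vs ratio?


Vp/Vs = 7361.6 / 4273.2
= 1.7227

1.7227


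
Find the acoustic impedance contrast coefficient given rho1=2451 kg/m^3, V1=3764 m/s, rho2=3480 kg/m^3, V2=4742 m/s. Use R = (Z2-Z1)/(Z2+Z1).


Z1 = 2451 * 3764 = 9225564
Z2 = 3480 * 4742 = 16502160
R = (16502160 - 9225564) / (16502160 + 9225564) = 7276596 / 25727724 = 0.2828

0.2828


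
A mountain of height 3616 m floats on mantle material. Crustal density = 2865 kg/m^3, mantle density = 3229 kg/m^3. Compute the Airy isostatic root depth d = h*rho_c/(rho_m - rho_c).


rho_m - rho_c = 3229 - 2865 = 364
d = 3616 * 2865 / 364
= 10359840 / 364
= 28461.1 m

28461.1


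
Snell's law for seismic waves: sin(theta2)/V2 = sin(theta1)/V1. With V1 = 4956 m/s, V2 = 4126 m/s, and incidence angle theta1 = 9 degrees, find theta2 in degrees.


sin(theta1) = sin(9 deg) = 0.156434
sin(theta2) = V2/V1 * sin(theta1) = 4126/4956 * 0.156434 = 0.130236
theta2 = arcsin(0.130236) = 7.4832 degrees

7.4832


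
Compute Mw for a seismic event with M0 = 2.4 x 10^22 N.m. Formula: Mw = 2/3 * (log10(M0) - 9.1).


log10(M0) = log10(2.4 x 10^22) = 22.3802
Mw = 2/3 * (22.3802 - 9.1)
= 2/3 * 13.2802
= 8.85

8.85


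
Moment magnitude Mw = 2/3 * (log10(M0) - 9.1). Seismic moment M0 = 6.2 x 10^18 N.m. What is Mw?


log10(M0) = log10(6.2 x 10^18) = 18.7924
Mw = 2/3 * (18.7924 - 9.1)
= 2/3 * 9.6924
= 6.46

6.46


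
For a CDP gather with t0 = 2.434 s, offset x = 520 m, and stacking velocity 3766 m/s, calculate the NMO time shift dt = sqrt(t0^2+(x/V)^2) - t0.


x/Vnmo = 520/3766 = 0.138078
(x/Vnmo)^2 = 0.019065
t0^2 = 5.924356
sqrt(5.924356 + 0.019065) = 2.437913
dt = 2.437913 - 2.434 = 0.003913

0.003913


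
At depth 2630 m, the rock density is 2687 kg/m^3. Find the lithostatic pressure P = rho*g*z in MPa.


P = rho * g * z / 1e6
= 2687 * 9.81 * 2630 / 1e6
= 69325406.1 / 1e6
= 69.3254 MPa

69.3254


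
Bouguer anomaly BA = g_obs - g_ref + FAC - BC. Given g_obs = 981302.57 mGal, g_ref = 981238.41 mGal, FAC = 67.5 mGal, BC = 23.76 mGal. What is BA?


BA = g_obs - g_ref + FAC - BC
= 981302.57 - 981238.41 + 67.5 - 23.76
= 107.9 mGal

107.9


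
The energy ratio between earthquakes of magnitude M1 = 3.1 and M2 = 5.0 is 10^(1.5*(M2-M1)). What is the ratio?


M2 - M1 = 5.0 - 3.1 = 1.9
1.5 * 1.9 = 2.85
ratio = 10^2.85 = 707.95

707.95


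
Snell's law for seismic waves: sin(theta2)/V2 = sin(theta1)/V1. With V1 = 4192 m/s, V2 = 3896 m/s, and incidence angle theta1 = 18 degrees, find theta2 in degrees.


sin(theta1) = sin(18 deg) = 0.309017
sin(theta2) = V2/V1 * sin(theta1) = 3896/4192 * 0.309017 = 0.287197
theta2 = arcsin(0.287197) = 16.6902 degrees

16.6902


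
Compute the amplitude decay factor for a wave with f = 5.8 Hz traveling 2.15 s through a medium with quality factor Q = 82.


pi*f*t/Q = pi*5.8*2.15/82 = 0.477752
A/A0 = exp(-0.477752) = 0.620176

0.620176


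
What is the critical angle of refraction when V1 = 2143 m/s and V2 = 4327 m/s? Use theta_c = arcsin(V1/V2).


V1/V2 = 2143/4327 = 0.495262
theta_c = arcsin(0.495262) = 29.687 degrees

29.687


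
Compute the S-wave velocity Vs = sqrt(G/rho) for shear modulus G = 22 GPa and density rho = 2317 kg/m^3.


Convert G to Pa: G = 22e9 Pa
Compute G/rho = 22e9 / 2317 = 9495036.6854
Vs = sqrt(9495036.6854) = 3081.4 m/s

3081.4


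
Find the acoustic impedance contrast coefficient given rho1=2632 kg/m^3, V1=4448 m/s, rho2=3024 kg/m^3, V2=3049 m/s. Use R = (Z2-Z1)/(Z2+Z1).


Z1 = 2632 * 4448 = 11707136
Z2 = 3024 * 3049 = 9220176
R = (9220176 - 11707136) / (9220176 + 11707136) = -2486960 / 20927312 = -0.1188

-0.1188


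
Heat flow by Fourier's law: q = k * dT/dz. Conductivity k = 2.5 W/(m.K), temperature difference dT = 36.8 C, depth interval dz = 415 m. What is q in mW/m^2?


q = k * dT / dz * 1000
= 2.5 * 36.8 / 415 * 1000
= 0.221687 * 1000
= 221.6867 mW/m^2

221.6867


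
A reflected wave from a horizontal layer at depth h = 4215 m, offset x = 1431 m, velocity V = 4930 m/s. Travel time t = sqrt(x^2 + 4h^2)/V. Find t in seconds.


x^2 + 4h^2 = 1431^2 + 4*4215^2 = 2047761 + 71064900 = 73112661
sqrt(73112661) = 8550.5942
t = 8550.5942 / 4930 = 1.7344 s

1.7344


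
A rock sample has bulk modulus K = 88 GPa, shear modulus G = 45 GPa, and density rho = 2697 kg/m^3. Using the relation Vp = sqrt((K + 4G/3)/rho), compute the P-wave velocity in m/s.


First compute the effective modulus:
K + 4G/3 = 88e9 + 4*45e9/3 = 148000000000.0 Pa
Then divide by density:
148000000000.0 / 2697 = 54875787.9125 Pa/(kg/m^3)
Take the square root:
Vp = sqrt(54875787.9125) = 7407.82 m/s

7407.82


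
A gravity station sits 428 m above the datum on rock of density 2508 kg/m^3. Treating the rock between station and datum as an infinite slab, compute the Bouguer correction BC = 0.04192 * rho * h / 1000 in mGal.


BC = 0.04192 * rho * h / 1000
= 0.04192 * 2508 * 428 / 1000
= 44.9979 mGal

44.9979


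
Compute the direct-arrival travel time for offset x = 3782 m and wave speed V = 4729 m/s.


t = x / V
= 3782 / 4729
= 0.7997 s

0.7997


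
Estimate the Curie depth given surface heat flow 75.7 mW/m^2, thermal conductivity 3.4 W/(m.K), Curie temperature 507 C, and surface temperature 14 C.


T_Curie - T_surf = 507 - 14 = 493 C
Convert q to W/m^2: 75.7 mW/m^2 = 0.0757 W/m^2
d = 493 * 3.4 / 0.0757 = 22142.67 m

22142.67


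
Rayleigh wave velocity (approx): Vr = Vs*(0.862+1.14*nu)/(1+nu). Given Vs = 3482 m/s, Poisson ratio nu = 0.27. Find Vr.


Numerator factor = 0.862 + 1.14*0.27 = 1.1698
Denominator = 1 + 0.27 = 1.27
Vr = 3482 * 1.1698 / 1.27 = 3207.28 m/s

3207.28


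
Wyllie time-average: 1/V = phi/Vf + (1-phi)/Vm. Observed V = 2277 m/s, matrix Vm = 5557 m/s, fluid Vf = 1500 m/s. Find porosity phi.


1/V - 1/Vm = 1/2277 - 1/5557 = 0.00025922
1/Vf - 1/Vm = 1/1500 - 1/5557 = 0.00048671
phi = 0.00025922 / 0.00048671 = 0.5326

0.5326


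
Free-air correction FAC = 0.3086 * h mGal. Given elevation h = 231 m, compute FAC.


FAC = 0.3086 * h
= 0.3086 * 231
= 71.2866 mGal

71.2866


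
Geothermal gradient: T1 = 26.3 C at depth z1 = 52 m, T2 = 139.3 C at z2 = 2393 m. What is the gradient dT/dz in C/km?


dT = 139.3 - 26.3 = 113.0 C
dz = 2393 - 52 = 2341 m
gradient = dT/dz * 1000 = 113.0/2341 * 1000 = 48.27 C/km

48.27


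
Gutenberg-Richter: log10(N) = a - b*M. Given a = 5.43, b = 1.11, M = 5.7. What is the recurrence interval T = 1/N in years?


log10(N) = 5.43 - 1.11*5.7 = -0.897
N = 10^-0.897 = 0.126765
T = 1/N = 1/0.126765 = 7.8886 years

7.8886


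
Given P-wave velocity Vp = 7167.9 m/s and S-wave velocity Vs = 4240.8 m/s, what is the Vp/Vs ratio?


Vp/Vs = 7167.9 / 4240.8
= 1.6902

1.6902


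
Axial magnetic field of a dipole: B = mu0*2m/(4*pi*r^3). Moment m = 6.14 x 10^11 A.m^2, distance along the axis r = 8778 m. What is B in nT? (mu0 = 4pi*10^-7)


m = 6.14 x 10^11 = 614000000000 A.m^2
2m = 1228000000000 A.m^2
r^3 = 8778^3 = 676373726952
B = (4pi*10^-7) * 1228000000000 / (4*pi * 676373726952) * 1e9
= 1543150.311443 / 8499562926694.21 * 1e9
= 181.5564 nT

181.5564


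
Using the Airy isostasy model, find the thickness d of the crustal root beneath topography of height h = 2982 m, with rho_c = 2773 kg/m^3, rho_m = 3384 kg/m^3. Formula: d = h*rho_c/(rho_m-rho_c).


rho_m - rho_c = 3384 - 2773 = 611
d = 2982 * 2773 / 611
= 8269086 / 611
= 13533.69 m

13533.69


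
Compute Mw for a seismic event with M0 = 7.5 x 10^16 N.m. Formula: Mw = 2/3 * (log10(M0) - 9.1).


log10(M0) = log10(7.5 x 10^16) = 16.8751
Mw = 2/3 * (16.8751 - 9.1)
= 2/3 * 7.7751
= 5.18

5.18


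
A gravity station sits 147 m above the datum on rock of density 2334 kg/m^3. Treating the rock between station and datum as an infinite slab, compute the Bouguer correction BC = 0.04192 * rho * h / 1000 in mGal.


BC = 0.04192 * rho * h / 1000
= 0.04192 * 2334 * 147 / 1000
= 14.3827 mGal

14.3827


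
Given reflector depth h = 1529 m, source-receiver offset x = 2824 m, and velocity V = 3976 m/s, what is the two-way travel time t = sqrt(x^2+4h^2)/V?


x^2 + 4h^2 = 2824^2 + 4*1529^2 = 7974976 + 9351364 = 17326340
sqrt(17326340) = 4162.492
t = 4162.492 / 3976 = 1.0469 s

1.0469


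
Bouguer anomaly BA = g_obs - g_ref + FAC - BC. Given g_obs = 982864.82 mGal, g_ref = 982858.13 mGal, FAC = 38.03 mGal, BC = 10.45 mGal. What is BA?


BA = g_obs - g_ref + FAC - BC
= 982864.82 - 982858.13 + 38.03 - 10.45
= 34.27 mGal

34.27


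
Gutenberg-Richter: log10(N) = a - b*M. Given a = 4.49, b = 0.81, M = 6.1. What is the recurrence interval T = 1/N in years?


log10(N) = 4.49 - 0.81*6.1 = -0.451
N = 10^-0.451 = 0.353997
T = 1/N = 1/0.353997 = 2.8249 years

2.8249


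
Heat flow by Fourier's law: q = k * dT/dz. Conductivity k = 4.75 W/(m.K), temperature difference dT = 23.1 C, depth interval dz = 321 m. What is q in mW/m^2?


q = k * dT / dz * 1000
= 4.75 * 23.1 / 321 * 1000
= 0.341822 * 1000
= 341.8224 mW/m^2

341.8224


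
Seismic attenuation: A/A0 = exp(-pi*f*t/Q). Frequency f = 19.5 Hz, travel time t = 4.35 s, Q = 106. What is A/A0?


pi*f*t/Q = pi*19.5*4.35/106 = 2.514015
A/A0 = exp(-2.514015) = 0.080943

0.080943


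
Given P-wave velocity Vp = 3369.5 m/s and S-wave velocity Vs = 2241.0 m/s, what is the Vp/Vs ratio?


Vp/Vs = 3369.5 / 2241.0
= 1.5036

1.5036


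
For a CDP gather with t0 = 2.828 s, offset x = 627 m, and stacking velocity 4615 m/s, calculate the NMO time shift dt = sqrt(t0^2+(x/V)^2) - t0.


x/Vnmo = 627/4615 = 0.135861
(x/Vnmo)^2 = 0.018458
t0^2 = 7.997584
sqrt(7.997584 + 0.018458) = 2.831262
dt = 2.831262 - 2.828 = 0.003262

0.003262


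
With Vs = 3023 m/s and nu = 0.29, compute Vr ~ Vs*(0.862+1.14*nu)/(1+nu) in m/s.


Numerator factor = 0.862 + 1.14*0.29 = 1.1926
Denominator = 1 + 0.29 = 1.29
Vr = 3023 * 1.1926 / 1.29 = 2794.75 m/s

2794.75


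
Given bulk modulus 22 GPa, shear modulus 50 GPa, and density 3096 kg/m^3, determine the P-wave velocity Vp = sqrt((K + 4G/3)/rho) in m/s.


First compute the effective modulus:
K + 4G/3 = 22e9 + 4*50e9/3 = 88666666666.67 Pa
Then divide by density:
88666666666.67 / 3096 = 28639104.2205 Pa/(kg/m^3)
Take the square root:
Vp = sqrt(28639104.2205) = 5351.55 m/s

5351.55


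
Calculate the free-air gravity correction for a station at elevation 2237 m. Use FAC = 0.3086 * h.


FAC = 0.3086 * h
= 0.3086 * 2237
= 690.3382 mGal

690.3382


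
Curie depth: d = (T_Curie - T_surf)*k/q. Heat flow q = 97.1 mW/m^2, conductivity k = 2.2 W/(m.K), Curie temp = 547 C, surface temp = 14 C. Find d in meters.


T_Curie - T_surf = 547 - 14 = 533 C
Convert q to W/m^2: 97.1 mW/m^2 = 0.0971 W/m^2
d = 533 * 2.2 / 0.0971 = 12076.21 m

12076.21


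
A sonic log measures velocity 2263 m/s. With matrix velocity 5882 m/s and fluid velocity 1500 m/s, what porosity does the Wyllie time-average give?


1/V - 1/Vm = 1/2263 - 1/5882 = 0.00027188
1/Vf - 1/Vm = 1/1500 - 1/5882 = 0.00049666
phi = 0.00027188 / 0.00049666 = 0.5474

0.5474


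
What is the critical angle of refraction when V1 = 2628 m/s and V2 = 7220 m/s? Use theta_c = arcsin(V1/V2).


V1/V2 = 2628/7220 = 0.363989
theta_c = arcsin(0.363989) = 21.3454 degrees

21.3454


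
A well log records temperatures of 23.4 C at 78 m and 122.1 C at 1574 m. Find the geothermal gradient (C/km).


dT = 122.1 - 23.4 = 98.7 C
dz = 1574 - 78 = 1496 m
gradient = dT/dz * 1000 = 98.7/1496 * 1000 = 65.9759 C/km

65.9759


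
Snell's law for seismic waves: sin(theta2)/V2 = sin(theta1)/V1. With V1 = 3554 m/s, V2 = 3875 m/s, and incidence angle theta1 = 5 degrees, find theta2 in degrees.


sin(theta1) = sin(5 deg) = 0.087156
sin(theta2) = V2/V1 * sin(theta1) = 3875/3554 * 0.087156 = 0.095028
theta2 = arcsin(0.095028) = 5.4529 degrees

5.4529


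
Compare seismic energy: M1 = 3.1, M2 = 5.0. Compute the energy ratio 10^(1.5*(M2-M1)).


M2 - M1 = 5.0 - 3.1 = 1.9
1.5 * 1.9 = 2.85
ratio = 10^2.85 = 707.95

707.95


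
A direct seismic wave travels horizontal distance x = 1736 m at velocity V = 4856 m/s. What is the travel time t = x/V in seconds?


t = x / V
= 1736 / 4856
= 0.3575 s

0.3575
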